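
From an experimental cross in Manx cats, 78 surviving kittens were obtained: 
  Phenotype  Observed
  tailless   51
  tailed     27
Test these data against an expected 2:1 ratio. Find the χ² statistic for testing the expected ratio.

0.058

Total ratio parts = 3. Expected numbers out of 78:
  tailless: 78 × 2/3 = 52
  tailed: 78 × 1/3 = 26
χ² = Σ (O − E)² / E
  tailless: (51 − 52)² / 52 = 0.0192
  tailed: (27 − 26)² / 26 = 0.0385
χ² = 0.0192 + 0.0385 = 0.0577 ≈ 0.058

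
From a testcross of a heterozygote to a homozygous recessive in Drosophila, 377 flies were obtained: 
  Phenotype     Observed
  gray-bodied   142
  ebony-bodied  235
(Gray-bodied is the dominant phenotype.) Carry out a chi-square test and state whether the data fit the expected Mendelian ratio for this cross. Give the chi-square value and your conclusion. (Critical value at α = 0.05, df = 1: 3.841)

A testcross of a heterozygote (Aa × aa) gives a 1:1 phenotypic ratio.
Expected counts for N = 377 under a 1:1 ratio (total parts = 2):
  gray-bodied: 377 × 1/2 = 188.5
  ebony-bodied: 377 × 1/2 = 188.5
χ² = Σ (O − E)² / E
  gray-bodied: (142 − 188.5)² / 188.5 = 11.4708
  ebony-bodied: (235 − 188.5)² / 188.5 = 11.4708
χ² = 11.4708 + 11.4708 = 22.9416 ≈ 22.942
Degrees of freedom = 2 − 1 = 1; critical value at α = 0.05 is 3.841.
Since 22.942 > 3.841, we reject the null hypothesis — the data do not fit the 1:1 ratio.

22.942; not consistent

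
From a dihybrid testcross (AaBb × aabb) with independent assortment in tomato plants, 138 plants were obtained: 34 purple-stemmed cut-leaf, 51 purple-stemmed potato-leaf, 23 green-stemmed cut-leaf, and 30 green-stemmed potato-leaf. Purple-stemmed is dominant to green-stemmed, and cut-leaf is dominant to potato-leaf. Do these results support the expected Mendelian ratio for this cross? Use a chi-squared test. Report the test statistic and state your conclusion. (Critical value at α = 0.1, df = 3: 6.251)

A dihybrid testcross with independent assortment gives a 1:1:1:1 ratio.
The 1:1:1:1 ratio has 4 parts, so with N = 138 the expected counts are:
  purple-stemmed cut-leaf: 138 × 1/4 = 34.5
  purple-stemmed potato-leaf: 138 × 1/4 = 34.5
  green-stemmed cut-leaf: 138 × 1/4 = 34.5
  green-stemmed potato-leaf: 138 × 1/4 = 34.5
χ² = Σ (O − E)² / E
  purple-stemmed cut-leaf: (34 − 34.5)² / 34.5 = 0.0072
  purple-stemmed potato-leaf: (51 − 34.5)² / 34.5 = 7.8913
  green-stemmed cut-leaf: (23 − 34.5)² / 34.5 = 3.8333
  green-stemmed potato-leaf: (30 − 34.5)² / 34.5 = 0.5870
χ² = 0.0072 + 7.8913 + 3.8333 + 0.5870 = 12.3188 ≈ 12.319
Degrees of freedom = 4 − 1 = 3; critical value at α = 0.1 is 6.251.
Since 12.319 > 6.251, we reject the null hypothesis — the data do not fit the 1:1:1:1 ratio.

12.319; not consistent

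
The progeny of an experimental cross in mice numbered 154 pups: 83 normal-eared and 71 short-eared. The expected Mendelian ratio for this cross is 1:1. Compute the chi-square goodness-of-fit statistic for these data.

Expected counts for N = 154 under a 1:1 ratio (total parts = 2):
  normal-eared: 154 × 1/2 = 77
  short-eared: 154 × 1/2 = 77
χ² = Σ (O − E)² / E
  normal-eared: (83 − 77)² / 77 = 0.4675
  short-eared: (71 − 77)² / 77 = 0.4675
χ² = 0.4675 + 0.4675 = 0.935

0.935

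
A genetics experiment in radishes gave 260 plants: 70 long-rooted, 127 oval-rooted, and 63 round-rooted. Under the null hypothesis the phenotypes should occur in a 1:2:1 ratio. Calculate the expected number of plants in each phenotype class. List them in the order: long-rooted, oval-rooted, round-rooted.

Expected counts for N = 260 under a 1:2:1 ratio (total parts = 4):
  long-rooted: 260 × 1/4 = 65
  oval-rooted: 260 × 2/4 = 130
  round-rooted: 260 × 1/4 = 65

65, 130, 65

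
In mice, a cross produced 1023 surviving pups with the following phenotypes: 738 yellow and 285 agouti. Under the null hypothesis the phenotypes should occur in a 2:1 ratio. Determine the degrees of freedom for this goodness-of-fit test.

1

A goodness-of-fit test with 2 phenotype classes has df = 2 − 1 = 1.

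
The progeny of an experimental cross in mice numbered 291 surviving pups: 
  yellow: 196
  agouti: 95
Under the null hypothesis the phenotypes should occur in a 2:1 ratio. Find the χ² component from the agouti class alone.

Under the 2:1 hypothesis (Σ ratio = 3, N = 291):
  yellow: 291 × 2/3 = 194
  agouti: 291 × 1/3 = 97
Contribution of agouti: (95 − 97)² / 97 = 0.0412

0.041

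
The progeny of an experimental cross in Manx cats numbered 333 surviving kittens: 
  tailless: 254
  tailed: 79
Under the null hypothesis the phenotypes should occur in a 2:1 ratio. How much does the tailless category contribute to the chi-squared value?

Under the 2:1 hypothesis (Σ ratio = 3, N = 333):
  tailless: 333 × 2/3 = 222
  tailed: 333 × 1/3 = 111
Contribution of tailless: (254 − 222)² / 222 = 4.6126

4.613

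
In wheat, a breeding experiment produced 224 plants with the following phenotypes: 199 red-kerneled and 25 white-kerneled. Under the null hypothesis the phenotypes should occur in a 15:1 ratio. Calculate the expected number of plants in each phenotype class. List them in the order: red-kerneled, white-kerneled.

The 15:1 ratio has 16 parts, so with N = 224 the expected counts are:
  red-kerneled: 224 × 15/16 = 210
  white-kerneled: 224 × 1/16 = 14

210, 14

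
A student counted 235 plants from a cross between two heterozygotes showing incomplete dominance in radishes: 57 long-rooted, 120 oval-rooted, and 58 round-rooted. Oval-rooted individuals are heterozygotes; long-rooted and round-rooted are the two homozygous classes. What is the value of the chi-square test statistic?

With incomplete dominance, a heterozygote × heterozygote cross gives a 1:2:1 phenotypic ratio.
The 1:2:1 ratio has 4 parts, so with N = 235 the expected counts are:
  long-rooted: 235 × 1/4 = 58.75
  oval-rooted: 235 × 2/4 = 117.5
  round-rooted: 235 × 1/4 = 58.75
χ² = Σ (O − E)² / E
  long-rooted: (57 − 58.75)² / 58.75 = 0.0521
  oval-rooted: (120 − 117.5)² / 117.5 = 0.0532
  round-rooted: (58 − 58.75)² / 58.75 = 0.0096
χ² = 0.0521 + 0.0532 + 0.0096 = 0.1149 ≈ 0.115

0.115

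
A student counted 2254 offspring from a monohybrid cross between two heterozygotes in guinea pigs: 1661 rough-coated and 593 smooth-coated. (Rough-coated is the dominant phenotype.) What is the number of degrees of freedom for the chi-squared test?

1

For a monohybrid cross between heterozygotes with complete dominance, the expected phenotypic ratio is 3:1.
A goodness-of-fit test with 2 phenotype classes has df = 2 − 1 = 1.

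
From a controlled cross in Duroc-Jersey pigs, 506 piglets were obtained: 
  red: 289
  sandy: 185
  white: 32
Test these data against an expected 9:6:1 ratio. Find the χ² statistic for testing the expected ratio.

The 9:6:1 ratio has 16 parts, so with N = 506 the expected counts are:
  red: 506 × 9/16 = 284.625
  sandy: 506 × 6/16 = 189.75
  white: 506 × 1/16 = 31.625
χ² = Σ (O − E)² / E
  red: (289 − 284.625)² / 284.625 = 0.0672
  sandy: (185 − 189.75)² / 189.75 = 0.1189
  white: (32 − 31.625)² / 31.625 = 0.0044
χ² = 0.0672 + 0.1189 + 0.0044 = 0.1905 ≈ 0.191

0.191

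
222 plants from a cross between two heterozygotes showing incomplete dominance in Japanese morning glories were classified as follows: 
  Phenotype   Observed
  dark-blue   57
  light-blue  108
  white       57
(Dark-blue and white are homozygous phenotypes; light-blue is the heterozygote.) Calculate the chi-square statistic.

0.162

With incomplete dominance, a heterozygote × heterozygote cross gives a 1:2:1 phenotypic ratio.
Expected counts for N = 222 under a 1:2:1 ratio (total parts = 4):
  dark-blue: 222 × 1/4 = 55.5
  light-blue: 222 × 2/4 = 111
  white: 222 × 1/4 = 55.5
χ² = Σ (O − E)² / E
  dark-blue: (57 − 55.5)² / 55.5 = 0.0405
  light-blue: (108 − 111)² / 111 = 0.0811
  white: (57 − 55.5)² / 55.5 = 0.0405
χ² = 0.0405 + 0.0811 + 0.0405 = 0.1621 ≈ 0.162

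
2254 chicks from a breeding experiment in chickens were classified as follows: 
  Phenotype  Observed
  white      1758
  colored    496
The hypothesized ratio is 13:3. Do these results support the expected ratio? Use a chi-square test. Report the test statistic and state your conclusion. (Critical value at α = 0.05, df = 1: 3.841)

15.679; not consistent

Under the 13:3 hypothesis (Σ ratio = 16, N = 2254):
  white: 2254 × 13/16 = 1831.375
  colored: 2254 × 3/16 = 422.625
χ² = Σ (O − E)² / E
  white: (1758 − 1831.375)² / 1831.375 = 2.9398
  colored: (496 − 422.625)² / 422.625 = 12.7392
χ² = 2.9398 + 12.7392 = 15.679
Degrees of freedom = 2 − 1 = 1; critical value at α = 0.05 is 3.841.
Since 15.679 > 3.841, we reject the null hypothesis — the data do not fit the 13:3 ratio.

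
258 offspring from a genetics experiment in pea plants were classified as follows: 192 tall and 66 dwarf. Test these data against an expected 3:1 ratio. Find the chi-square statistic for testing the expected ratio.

Expected counts for N = 258 under a 3:1 ratio (total parts = 4):
  tall: 258 × 3/4 = 193.5
  dwarf: 258 × 1/4 = 64.5
χ² = Σ (O − E)² / E
  tall: (192 − 193.5)² / 193.5 = 0.0116
  dwarf: (66 − 64.5)² / 64.5 = 0.0349
χ² = 0.0116 + 0.0349 = 0.0465 ≈ 0.047

0.047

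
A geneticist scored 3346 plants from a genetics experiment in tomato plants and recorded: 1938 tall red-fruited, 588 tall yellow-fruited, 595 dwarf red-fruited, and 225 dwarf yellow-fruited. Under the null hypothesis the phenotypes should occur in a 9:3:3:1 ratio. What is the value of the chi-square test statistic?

The 9:3:3:1 ratio has 16 parts, so with N = 3346 the expected counts are:
  tall red-fruited: 3346 × 9/16 = 1882.125
  tall yellow-fruited: 3346 × 3/16 = 627.375
  dwarf red-fruited: 3346 × 3/16 = 627.375
  dwarf yellow-fruited: 3346 × 1/16 = 209.125
χ² = Σ (O − E)² / E
  tall red-fruited: (1938 − 1882.125)² / 1882.125 = 1.6588
  tall yellow-fruited: (588 − 627.375)² / 627.375 = 2.4712
  dwarf red-fruited: (595 − 627.375)² / 627.375 = 1.6707
  dwarf yellow-fruited: (225 − 209.125)² / 209.125 = 1.2051
χ² = 1.6588 + 2.4712 + 1.6707 + 1.2051 = 7.0058 ≈ 7.006

7.006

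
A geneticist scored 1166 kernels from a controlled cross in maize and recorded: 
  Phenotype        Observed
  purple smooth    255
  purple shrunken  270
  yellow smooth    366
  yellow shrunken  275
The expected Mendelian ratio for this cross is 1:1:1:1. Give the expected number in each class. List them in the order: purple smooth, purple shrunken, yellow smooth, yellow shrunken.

Under the 1:1:1:1 hypothesis (Σ ratio = 4, N = 1166):
  purple smooth: 1166 × 1/4 = 291.5
  purple shrunken: 1166 × 1/4 = 291.5
  yellow smooth: 1166 × 1/4 = 291.5
  yellow shrunken: 1166 × 1/4 = 291.5

291.5, 291.5, 291.5, 291.5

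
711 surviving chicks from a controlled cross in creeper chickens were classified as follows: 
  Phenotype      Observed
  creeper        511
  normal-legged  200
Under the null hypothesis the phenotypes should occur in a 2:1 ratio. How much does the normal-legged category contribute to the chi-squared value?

5.776

Under the 2:1 hypothesis (Σ ratio = 3, N = 711):
  creeper: 711 × 2/3 = 474
  normal-legged: 711 × 1/3 = 237
Contribution of normal-legged: (200 − 237)² / 237 = 5.7764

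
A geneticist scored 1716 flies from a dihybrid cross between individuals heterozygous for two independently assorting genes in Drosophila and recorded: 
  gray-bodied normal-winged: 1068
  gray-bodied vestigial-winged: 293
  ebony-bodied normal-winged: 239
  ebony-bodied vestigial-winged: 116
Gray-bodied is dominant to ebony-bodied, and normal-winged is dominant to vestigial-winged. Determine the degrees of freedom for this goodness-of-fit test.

A dihybrid F₂ with independent assortment and complete dominance at both loci gives a 9:3:3:1 phenotypic ratio.
A goodness-of-fit test with 4 phenotype classes has df = 4 − 1 = 3.

3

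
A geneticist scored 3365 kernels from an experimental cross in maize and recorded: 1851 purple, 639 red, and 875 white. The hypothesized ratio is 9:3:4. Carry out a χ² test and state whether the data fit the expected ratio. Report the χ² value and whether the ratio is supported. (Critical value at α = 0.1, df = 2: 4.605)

2.381; consistent

Total ratio parts = 16. Expected numbers out of 3365:
  purple: 3365 × 9/16 = 1892.8125
  red: 3365 × 3/16 = 630.9375
  white: 3365 × 4/16 = 841.25
χ² = Σ (O − E)² / E
  purple: (1851 − 1892.8125)² / 1892.8125 = 0.9236
  red: (639 − 630.9375)² / 630.9375 = 0.1030
  white: (875 − 841.25)² / 841.25 = 1.3540
χ² = 0.9236 + 0.1030 + 1.3540 = 2.3806 ≈ 2.381
Degrees of freedom = 3 − 1 = 2; critical value at α = 0.1 is 4.605.
Since 2.381 < 4.605, we fail to reject the null hypothesis — the data are consistent with the 9:3:4 ratio.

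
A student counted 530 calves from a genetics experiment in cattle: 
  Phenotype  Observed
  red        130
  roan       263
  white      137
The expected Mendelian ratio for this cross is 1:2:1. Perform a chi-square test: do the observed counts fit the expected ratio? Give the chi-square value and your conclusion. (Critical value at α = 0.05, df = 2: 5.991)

0.215; consistent

Expected counts for N = 530 under a 1:2:1 ratio (total parts = 4):
  red: 530 × 1/4 = 132.5
  roan: 530 × 2/4 = 265
  white: 530 × 1/4 = 132.5
χ² = Σ (O − E)² / E
  red: (130 − 132.5)² / 132.5 = 0.0472
  roan: (263 − 265)² / 265 = 0.0151
  white: (137 − 132.5)² / 132.5 = 0.1528
χ² = 0.0472 + 0.0151 + 0.1528 = 0.2151 ≈ 0.215
Degrees of freedom = 3 − 1 = 2; critical value at α = 0.05 is 5.991.
Since 0.215 < 5.991, we fail to reject the null hypothesis — the data are consistent with the 1:2:1 ratio.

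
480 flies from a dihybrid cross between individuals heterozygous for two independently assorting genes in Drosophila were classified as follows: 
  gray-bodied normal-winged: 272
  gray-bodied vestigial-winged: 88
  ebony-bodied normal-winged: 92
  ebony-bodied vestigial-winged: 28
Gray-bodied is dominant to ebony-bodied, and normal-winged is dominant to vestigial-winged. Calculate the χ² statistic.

0.237

A dihybrid F₂ with independent assortment and complete dominance at both loci gives a 9:3:3:1 phenotypic ratio.
Total ratio parts = 16. Expected numbers out of 480:
  gray-bodied normal-winged: 480 × 9/16 = 270
  gray-bodied vestigial-winged: 480 × 3/16 = 90
  ebony-bodied normal-winged: 480 × 3/16 = 90
  ebony-bodied vestigial-winged: 480 × 1/16 = 30
χ² = Σ (O − E)² / E
  gray-bodied normal-winged: (272 − 270)² / 270 = 0.0148
  gray-bodied vestigial-winged: (88 − 90)² / 90 = 0.0444
  ebony-bodied normal-winged: (92 − 90)² / 90 = 0.0444
  ebony-bodied vestigial-winged: (28 − 30)² / 30 = 0.1333
χ² = 0.0148 + 0.0444 + 0.0444 + 0.1333 = 0.2369 ≈ 0.237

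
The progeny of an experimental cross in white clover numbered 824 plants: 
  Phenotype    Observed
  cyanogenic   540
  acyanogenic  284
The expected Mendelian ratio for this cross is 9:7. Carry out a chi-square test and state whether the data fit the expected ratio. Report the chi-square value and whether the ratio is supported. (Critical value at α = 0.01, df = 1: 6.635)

28.860; not consistent

Under the 9:7 hypothesis (Σ ratio = 16, N = 824):
  cyanogenic: 824 × 9/16 = 463.5
  acyanogenic: 824 × 7/16 = 360.5
χ² = Σ (O − E)² / E
  cyanogenic: (540 − 463.5)² / 463.5 = 12.6262
  acyanogenic: (284 − 360.5)² / 360.5 = 16.2337
χ² = 12.6262 + 16.2337 = 28.8599 ≈ 28.860
Degrees of freedom = 2 − 1 = 1; critical value at α = 0.01 is 6.635.
Since 28.860 > 6.635, we reject the null hypothesis — the data do not fit the 9:7 ratio.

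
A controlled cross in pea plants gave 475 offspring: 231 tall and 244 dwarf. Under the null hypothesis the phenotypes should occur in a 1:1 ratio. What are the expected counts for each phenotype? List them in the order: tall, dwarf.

Total ratio parts = 2. Expected numbers out of 475:
  tall: 475 × 1/2 = 237.5
  dwarf: 475 × 1/2 = 237.5

237.5, 237.5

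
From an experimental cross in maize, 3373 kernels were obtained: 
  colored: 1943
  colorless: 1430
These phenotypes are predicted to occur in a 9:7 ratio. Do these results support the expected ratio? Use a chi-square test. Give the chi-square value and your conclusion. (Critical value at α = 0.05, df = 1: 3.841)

Expected counts for N = 3373 under a 9:7 ratio (total parts = 16):
  colored: 3373 × 9/16 = 1897.3125
  colorless: 3373 × 7/16 = 1475.6875
χ² = Σ (O − E)² / E
  colored: (1943 − 1897.3125)² / 1897.3125 = 1.1002
  colorless: (1430 − 1475.6875)² / 1475.6875 = 1.4145
χ² = 1.1002 + 1.4145 = 2.5147 ≈ 2.515
Degrees of freedom = 2 − 1 = 1; critical value at α = 0.05 is 3.841.
Since 2.515 < 3.841, we fail to reject the null hypothesis — the data are consistent with the 9:7 ratio.

2.515; consistent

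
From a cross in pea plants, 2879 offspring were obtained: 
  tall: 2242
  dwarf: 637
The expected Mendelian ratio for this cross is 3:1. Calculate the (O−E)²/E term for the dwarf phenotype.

Expected counts for N = 2879 under a 3:1 ratio (total parts = 4):
  tall: 2879 × 3/4 = 2159.25
  dwarf: 2879 × 1/4 = 719.75
Contribution of dwarf: (637 − 719.75)² / 719.75 = 9.5138

9.514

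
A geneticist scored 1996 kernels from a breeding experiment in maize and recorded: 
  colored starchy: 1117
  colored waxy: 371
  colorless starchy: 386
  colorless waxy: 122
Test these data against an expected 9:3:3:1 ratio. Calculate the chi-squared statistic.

0.487

Under the 9:3:3:1 hypothesis (Σ ratio = 16, N = 1996):
  colored starchy: 1996 × 9/16 = 1122.75
  colored waxy: 1996 × 3/16 = 374.25
  colorless starchy: 1996 × 3/16 = 374.25
  colorless waxy: 1996 × 1/16 = 124.75
χ² = Σ (O − E)² / E
  colored starchy: (1117 − 1122.75)² / 1122.75 = 0.0294
  colored waxy: (371 − 374.25)² / 374.25 = 0.0282
  colorless starchy: (386 − 374.25)² / 374.25 = 0.3689
  colorless waxy: (122 − 124.75)² / 124.75 = 0.0606
χ² = 0.0294 + 0.0282 + 0.3689 + 0.0606 = 0.4871 ≈ 0.487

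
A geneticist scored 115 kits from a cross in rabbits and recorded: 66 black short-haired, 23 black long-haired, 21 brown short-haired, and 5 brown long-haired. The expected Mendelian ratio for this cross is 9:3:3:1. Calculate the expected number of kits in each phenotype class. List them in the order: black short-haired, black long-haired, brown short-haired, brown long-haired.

Total ratio parts = 16. Expected numbers out of 115:
  black short-haired: 115 × 9/16 = 64.6875
  black long-haired: 115 × 3/16 = 21.5625
  brown short-haired: 115 × 3/16 = 21.5625
  brown long-haired: 115 × 1/16 = 7.1875

64.6875, 21.5625, 21.5625, 7.1875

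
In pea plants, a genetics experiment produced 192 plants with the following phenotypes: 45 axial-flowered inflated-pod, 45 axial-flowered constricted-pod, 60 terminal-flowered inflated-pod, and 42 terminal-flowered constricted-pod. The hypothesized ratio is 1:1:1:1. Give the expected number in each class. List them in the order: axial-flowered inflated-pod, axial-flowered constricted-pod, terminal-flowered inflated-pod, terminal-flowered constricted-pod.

48, 48, 48, 48

Under the 1:1:1:1 hypothesis (Σ ratio = 4, N = 192):
  axial-flowered inflated-pod: 192 × 1/4 = 48
  axial-flowered constricted-pod: 192 × 1/4 = 48
  terminal-flowered inflated-pod: 192 × 1/4 = 48
  terminal-flowered constricted-pod: 192 × 1/4 = 48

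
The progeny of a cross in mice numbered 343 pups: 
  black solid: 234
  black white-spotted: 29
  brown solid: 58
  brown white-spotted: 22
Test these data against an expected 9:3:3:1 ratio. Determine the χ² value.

28.763

Expected counts for N = 343 under a 9:3:3:1 ratio (total parts = 16):
  black solid: 343 × 9/16 = 192.9375
  black white-spotted: 343 × 3/16 = 64.3125
  brown solid: 343 × 3/16 = 64.3125
  brown white-spotted: 343 × 1/16 = 21.4375
χ² = Σ (O − E)² / E
  black solid: (234 − 192.9375)² / 192.9375 = 8.7392
  black white-spotted: (29 − 64.3125)² / 64.3125 = 19.3893
  brown solid: (58 − 64.3125)² / 64.3125 = 0.6196
  brown white-spotted: (22 − 21.4375)² / 21.4375 = 0.0148
χ² = 8.7392 + 19.3893 + 0.6196 + 0.0148 = 28.7629 ≈ 28.763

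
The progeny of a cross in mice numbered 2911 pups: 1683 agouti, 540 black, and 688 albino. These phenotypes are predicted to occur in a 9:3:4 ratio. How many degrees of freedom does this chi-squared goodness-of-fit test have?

2

A goodness-of-fit test with 3 phenotype classes has df = 3 − 1 = 2.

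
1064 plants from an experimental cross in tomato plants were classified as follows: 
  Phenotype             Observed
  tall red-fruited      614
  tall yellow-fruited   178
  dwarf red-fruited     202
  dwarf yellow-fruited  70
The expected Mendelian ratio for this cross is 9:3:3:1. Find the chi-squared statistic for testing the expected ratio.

Total ratio parts = 16. Expected numbers out of 1064:
  tall red-fruited: 1064 × 9/16 = 598.5
  tall yellow-fruited: 1064 × 3/16 = 199.5
  dwarf red-fruited: 1064 × 3/16 = 199.5
  dwarf yellow-fruited: 1064 × 1/16 = 66.5
χ² = Σ (O − E)² / E
  tall red-fruited: (614 − 598.5)² / 598.5 = 0.4014
  tall yellow-fruited: (178 − 199.5)² / 199.5 = 2.3170
  dwarf red-fruited: (202 − 199.5)² / 199.5 = 0.0313
  dwarf yellow-fruited: (70 − 66.5)² / 66.5 = 0.1842
χ² = 0.4014 + 2.3170 + 0.0313 + 0.1842 = 2.9339 ≈ 2.934

2.934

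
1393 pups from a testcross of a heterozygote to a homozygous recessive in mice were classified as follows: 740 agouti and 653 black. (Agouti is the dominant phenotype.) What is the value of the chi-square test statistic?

A testcross of a heterozygote (Aa × aa) gives a 1:1 phenotypic ratio.
Under the 1:1 hypothesis (Σ ratio = 2, N = 1393):
  agouti: 1393 × 1/2 = 696.5
  black: 1393 × 1/2 = 696.5
χ² = Σ (O − E)² / E
  agouti: (740 − 696.5)² / 696.5 = 2.7168
  black: (653 − 696.5)² / 696.5 = 2.7168
χ² = 2.7168 + 2.7168 = 5.4336 ≈ 5.434

5.434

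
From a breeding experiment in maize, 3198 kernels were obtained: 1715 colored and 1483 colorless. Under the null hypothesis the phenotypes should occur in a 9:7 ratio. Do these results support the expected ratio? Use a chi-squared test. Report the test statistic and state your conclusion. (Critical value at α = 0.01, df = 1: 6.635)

Under the 9:7 hypothesis (Σ ratio = 16, N = 3198):
  colored: 3198 × 9/16 = 1798.875
  colorless: 3198 × 7/16 = 1399.125
χ² = Σ (O − E)² / E
  colored: (1715 − 1798.875)² / 1798.875 = 3.9108
  colorless: (1483 − 1399.125)² / 1399.125 = 5.0282
χ² = 3.9108 + 5.0282 = 8.939
Degrees of freedom = 2 − 1 = 1; critical value at α = 0.01 is 6.635.
Since 8.939 > 6.635, we reject the null hypothesis — the data do not fit the 9:7 ratio.

8.939; not consistent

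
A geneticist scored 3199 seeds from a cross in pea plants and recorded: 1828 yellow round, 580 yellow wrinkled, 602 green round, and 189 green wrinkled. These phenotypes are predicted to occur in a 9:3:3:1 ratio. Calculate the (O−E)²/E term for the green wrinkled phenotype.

Total ratio parts = 16. Expected numbers out of 3199:
  yellow round: 3199 × 9/16 = 1799.4375
  yellow wrinkled: 3199 × 3/16 = 599.8125
  green round: 3199 × 3/16 = 599.8125
  green wrinkled: 3199 × 1/16 = 199.9375
Contribution of green wrinkled: (189 − 199.9375)² / 199.9375 = 0.5983

0.598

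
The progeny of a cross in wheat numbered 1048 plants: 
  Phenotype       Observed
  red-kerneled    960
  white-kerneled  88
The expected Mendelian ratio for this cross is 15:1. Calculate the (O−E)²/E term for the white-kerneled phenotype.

7.729

The 15:1 ratio has 16 parts, so with N = 1048 the expected counts are:
  red-kerneled: 1048 × 15/16 = 982.5
  white-kerneled: 1048 × 1/16 = 65.5
Contribution of white-kerneled: (88 − 65.5)² / 65.5 = 7.7290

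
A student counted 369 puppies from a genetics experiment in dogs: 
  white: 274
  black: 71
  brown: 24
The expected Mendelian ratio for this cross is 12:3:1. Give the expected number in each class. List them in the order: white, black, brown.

276.75, 69.1875, 23.0625

The 12:3:1 ratio has 16 parts, so with N = 369 the expected counts are:
  white: 369 × 12/16 = 276.75
  black: 369 × 3/16 = 69.1875
  brown: 369 × 1/16 = 23.0625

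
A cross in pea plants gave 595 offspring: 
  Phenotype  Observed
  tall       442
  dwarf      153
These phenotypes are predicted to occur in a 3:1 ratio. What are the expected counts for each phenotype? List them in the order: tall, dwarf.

The 3:1 ratio has 4 parts, so with N = 595 the expected counts are:
  tall: 595 × 3/4 = 446.25
  dwarf: 595 × 1/4 = 148.75

446.25, 148.75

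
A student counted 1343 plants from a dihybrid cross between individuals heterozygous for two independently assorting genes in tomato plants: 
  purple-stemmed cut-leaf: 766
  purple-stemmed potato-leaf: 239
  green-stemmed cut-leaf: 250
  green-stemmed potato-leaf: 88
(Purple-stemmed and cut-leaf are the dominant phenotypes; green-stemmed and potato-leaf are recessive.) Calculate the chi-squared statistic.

1.009

A dihybrid F₂ with independent assortment and complete dominance at both loci gives a 9:3:3:1 phenotypic ratio.
The 9:3:3:1 ratio has 16 parts, so with N = 1343 the expected counts are:
  purple-stemmed cut-leaf: 1343 × 9/16 = 755.4375
  purple-stemmed potato-leaf: 1343 × 3/16 = 251.8125
  green-stemmed cut-leaf: 1343 × 3/16 = 251.8125
  green-stemmed potato-leaf: 1343 × 1/16 = 83.9375
χ² = Σ (O − E)² / E
  purple-stemmed cut-leaf: (766 − 755.4375)² / 755.4375 = 0.1477
  purple-stemmed potato-leaf: (239 − 251.8125)² / 251.8125 = 0.6519
  green-stemmed cut-leaf: (250 − 251.8125)² / 251.8125 = 0.0130
  green-stemmed potato-leaf: (88 − 83.9375)² / 83.9375 = 0.1966
χ² = 0.1477 + 0.6519 + 0.0130 + 0.1966 = 1.0092 ≈ 1.009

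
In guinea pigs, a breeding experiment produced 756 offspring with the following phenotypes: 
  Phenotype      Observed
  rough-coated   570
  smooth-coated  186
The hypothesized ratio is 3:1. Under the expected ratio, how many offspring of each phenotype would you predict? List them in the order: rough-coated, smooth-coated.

Expected counts for N = 756 under a 3:1 ratio (total parts = 4):
  rough-coated: 756 × 3/4 = 567
  smooth-coated: 756 × 1/4 = 189

567, 189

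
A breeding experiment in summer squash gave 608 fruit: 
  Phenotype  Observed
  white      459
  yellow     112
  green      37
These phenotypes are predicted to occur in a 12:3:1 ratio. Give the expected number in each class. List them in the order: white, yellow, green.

Expected counts for N = 608 under a 12:3:1 ratio (total parts = 16):
  white: 608 × 12/16 = 456
  yellow: 608 × 3/16 = 114
  green: 608 × 1/16 = 38

456, 114, 38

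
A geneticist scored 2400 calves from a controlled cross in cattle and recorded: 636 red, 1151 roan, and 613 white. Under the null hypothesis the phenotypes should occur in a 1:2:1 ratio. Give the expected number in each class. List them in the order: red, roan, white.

Under the 1:2:1 hypothesis (Σ ratio = 4, N = 2400):
  red: 2400 × 1/4 = 600
  roan: 2400 × 2/4 = 1200
  white: 2400 × 1/4 = 600

600, 1200, 600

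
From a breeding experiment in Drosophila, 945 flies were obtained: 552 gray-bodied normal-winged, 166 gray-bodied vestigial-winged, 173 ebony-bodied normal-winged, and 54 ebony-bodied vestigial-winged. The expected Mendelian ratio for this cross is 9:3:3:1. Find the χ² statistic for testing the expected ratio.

2.025

Total ratio parts = 16. Expected numbers out of 945:
  gray-bodied normal-winged: 945 × 9/16 = 531.5625
  gray-bodied vestigial-winged: 945 × 3/16 = 177.1875
  ebony-bodied normal-winged: 945 × 3/16 = 177.1875
  ebony-bodied vestigial-winged: 945 × 1/16 = 59.0625
χ² = Σ (O − E)² / E
  gray-bodied normal-winged: (552 − 531.5625)² / 531.5625 = 0.7858
  gray-bodied vestigial-winged: (166 − 177.1875)² / 177.1875 = 0.7064
  ebony-bodied normal-winged: (173 − 177.1875)² / 177.1875 = 0.0990
  ebony-bodied vestigial-winged: (54 − 59.0625)² / 59.0625 = 0.4339
χ² = 0.7858 + 0.7064 + 0.0990 + 0.4339 = 2.0251 ≈ 2.025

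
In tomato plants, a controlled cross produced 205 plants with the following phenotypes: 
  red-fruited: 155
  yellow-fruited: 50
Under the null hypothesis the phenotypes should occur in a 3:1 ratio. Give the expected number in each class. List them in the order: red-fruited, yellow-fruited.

Under the 3:1 hypothesis (Σ ratio = 4, N = 205):
  red-fruited: 205 × 3/4 = 153.75
  yellow-fruited: 205 × 1/4 = 51.25

153.75, 51.25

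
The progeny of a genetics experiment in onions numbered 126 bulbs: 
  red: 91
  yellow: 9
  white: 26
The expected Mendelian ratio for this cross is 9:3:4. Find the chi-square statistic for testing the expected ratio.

The 9:3:4 ratio has 16 parts, so with N = 126 the expected counts are:
  red: 126 × 9/16 = 70.875
  yellow: 126 × 3/16 = 23.625
  white: 126 × 4/16 = 31.5
χ² = Σ (O − E)² / E
  red: (91 − 70.875)² / 70.875 = 5.7145
  yellow: (9 − 23.625)² / 23.625 = 9.0536
  white: (26 − 31.5)² / 31.5 = 0.9603
χ² = 5.7145 + 9.0536 + 0.9603 = 15.7284 ≈ 15.728

15.728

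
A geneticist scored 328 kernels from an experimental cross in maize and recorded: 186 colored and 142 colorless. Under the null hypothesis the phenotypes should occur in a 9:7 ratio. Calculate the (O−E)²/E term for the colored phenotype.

Expected counts for N = 328 under a 9:7 ratio (total parts = 16):
  colored: 328 × 9/16 = 184.5
  colorless: 328 × 7/16 = 143.5
Contribution of colored: (186 − 184.5)² / 184.5 = 0.0122

0.012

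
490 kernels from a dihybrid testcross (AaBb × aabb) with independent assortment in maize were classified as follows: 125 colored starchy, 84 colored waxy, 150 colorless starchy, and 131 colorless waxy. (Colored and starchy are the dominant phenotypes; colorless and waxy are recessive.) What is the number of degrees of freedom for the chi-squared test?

A dihybrid testcross with independent assortment gives a 1:1:1:1 ratio.
A goodness-of-fit test with 4 phenotype classes has df = 4 − 1 = 3.

3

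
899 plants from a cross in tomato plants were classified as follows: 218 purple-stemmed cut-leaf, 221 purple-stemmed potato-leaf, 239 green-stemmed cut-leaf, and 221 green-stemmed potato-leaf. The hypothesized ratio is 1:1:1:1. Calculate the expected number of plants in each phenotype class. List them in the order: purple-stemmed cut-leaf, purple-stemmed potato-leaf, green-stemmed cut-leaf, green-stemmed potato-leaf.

Under the 1:1:1:1 hypothesis (Σ ratio = 4, N = 899):
  purple-stemmed cut-leaf: 899 × 1/4 = 224.75
  purple-stemmed potato-leaf: 899 × 1/4 = 224.75
  green-stemmed cut-leaf: 899 × 1/4 = 224.75
  green-stemmed potato-leaf: 899 × 1/4 = 224.75

224.75, 224.75, 224.75, 224.75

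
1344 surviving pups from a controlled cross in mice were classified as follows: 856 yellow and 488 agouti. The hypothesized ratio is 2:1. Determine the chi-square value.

5.357

Under the 2:1 hypothesis (Σ ratio = 3, N = 1344):
  yellow: 1344 × 2/3 = 896
  agouti: 1344 × 1/3 = 448
χ² = Σ (O − E)² / E
  yellow: (856 − 896)² / 896 = 1.7857
  agouti: (488 − 448)² / 448 = 3.5714
χ² = 1.7857 + 3.5714 = 5.3571 ≈ 5.357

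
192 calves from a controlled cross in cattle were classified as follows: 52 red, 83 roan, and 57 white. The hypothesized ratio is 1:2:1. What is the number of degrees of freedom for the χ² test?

2

A goodness-of-fit test with 3 phenotype classes has df = 3 − 1 = 2.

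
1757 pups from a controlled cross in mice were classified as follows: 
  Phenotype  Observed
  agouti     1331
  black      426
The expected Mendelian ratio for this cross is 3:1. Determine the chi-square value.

0.533

Total ratio parts = 4. Expected numbers out of 1757:
  agouti: 1757 × 3/4 = 1317.75
  black: 1757 × 1/4 = 439.25
χ² = Σ (O − E)² / E
  agouti: (1331 − 1317.75)² / 1317.75 = 0.1332
  black: (426 − 439.25)² / 439.25 = 0.3997
χ² = 0.1332 + 0.3997 = 0.5329 ≈ 0.533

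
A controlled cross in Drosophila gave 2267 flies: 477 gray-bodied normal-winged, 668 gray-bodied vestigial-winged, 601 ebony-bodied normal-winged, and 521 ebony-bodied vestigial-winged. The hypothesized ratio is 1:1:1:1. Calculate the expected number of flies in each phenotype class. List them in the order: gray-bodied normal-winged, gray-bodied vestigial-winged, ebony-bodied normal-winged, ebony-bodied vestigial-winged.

Expected counts for N = 2267 under a 1:1:1:1 ratio (total parts = 4):
  gray-bodied normal-winged: 2267 × 1/4 = 566.75
  gray-bodied vestigial-winged: 2267 × 1/4 = 566.75
  ebony-bodied normal-winged: 2267 × 1/4 = 566.75
  ebony-bodied vestigial-winged: 2267 × 1/4 = 566.75

566.75, 566.75, 566.75, 566.75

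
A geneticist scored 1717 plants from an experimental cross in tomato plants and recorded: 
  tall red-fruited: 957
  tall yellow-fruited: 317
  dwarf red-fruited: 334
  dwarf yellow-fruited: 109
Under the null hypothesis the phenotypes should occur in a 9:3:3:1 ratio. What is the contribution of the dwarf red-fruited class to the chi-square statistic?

0.452

Total ratio parts = 16. Expected numbers out of 1717:
  tall red-fruited: 1717 × 9/16 = 965.8125
  tall yellow-fruited: 1717 × 3/16 = 321.9375
  dwarf red-fruited: 1717 × 3/16 = 321.9375
  dwarf yellow-fruited: 1717 × 1/16 = 107.3125
Contribution of dwarf red-fruited: (334 − 321.9375)² / 321.9375 = 0.4520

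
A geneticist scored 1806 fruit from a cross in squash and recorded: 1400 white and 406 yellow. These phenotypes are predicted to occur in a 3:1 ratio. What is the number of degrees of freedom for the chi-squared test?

A goodness-of-fit test with 2 phenotype classes has df = 2 − 1 = 1.

1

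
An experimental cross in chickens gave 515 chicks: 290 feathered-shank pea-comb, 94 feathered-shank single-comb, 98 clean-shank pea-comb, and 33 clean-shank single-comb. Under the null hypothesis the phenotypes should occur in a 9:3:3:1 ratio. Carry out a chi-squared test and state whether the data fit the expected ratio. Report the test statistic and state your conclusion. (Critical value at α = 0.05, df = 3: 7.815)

Under the 9:3:3:1 hypothesis (Σ ratio = 16, N = 515):
  feathered-shank pea-comb: 515 × 9/16 = 289.6875
  feathered-shank single-comb: 515 × 3/16 = 96.5625
  clean-shank pea-comb: 515 × 3/16 = 96.5625
  clean-shank single-comb: 515 × 1/16 = 32.1875
χ² = Σ (O − E)² / E
  feathered-shank pea-comb: (290 − 289.6875)² / 289.6875 = 0.0003
  feathered-shank single-comb: (94 − 96.5625)² / 96.5625 = 0.0680
  clean-shank pea-comb: (98 − 96.5625)² / 96.5625 = 0.0214
  clean-shank single-comb: (33 − 32.1875)² / 32.1875 = 0.0205
χ² = 0.0003 + 0.0680 + 0.0214 + 0.0205 = 0.1102 ≈ 0.110
Degrees of freedom = 4 − 1 = 3; critical value at α = 0.05 is 7.815.
Since 0.110 < 7.815, we fail to reject the null hypothesis — the data are consistent with the 9:3:3:1 ratio.

0.110; consistent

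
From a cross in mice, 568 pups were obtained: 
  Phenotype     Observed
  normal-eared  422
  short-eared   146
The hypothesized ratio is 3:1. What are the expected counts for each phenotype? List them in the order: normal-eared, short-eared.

426, 142

Total ratio parts = 4. Expected numbers out of 568:
  normal-eared: 568 × 3/4 = 426
  short-eared: 568 × 1/4 = 142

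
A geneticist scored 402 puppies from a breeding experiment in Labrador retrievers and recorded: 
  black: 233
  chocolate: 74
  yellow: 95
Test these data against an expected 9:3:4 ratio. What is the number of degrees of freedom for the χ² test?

2

A goodness-of-fit test with 3 phenotype classes has df = 3 − 1 = 2.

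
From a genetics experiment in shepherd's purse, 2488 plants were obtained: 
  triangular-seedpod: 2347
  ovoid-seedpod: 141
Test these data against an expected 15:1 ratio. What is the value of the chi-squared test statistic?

Total ratio parts = 16. Expected numbers out of 2488:
  triangular-seedpod: 2488 × 15/16 = 2332.5
  ovoid-seedpod: 2488 × 1/16 = 155.5
χ² = Σ (O − E)² / E
  triangular-seedpod: (2347 − 2332.5)² / 2332.5 = 0.0901
  ovoid-seedpod: (141 − 155.5)² / 155.5 = 1.3521
χ² = 0.0901 + 1.3521 = 1.4422 ≈ 1.442

1.442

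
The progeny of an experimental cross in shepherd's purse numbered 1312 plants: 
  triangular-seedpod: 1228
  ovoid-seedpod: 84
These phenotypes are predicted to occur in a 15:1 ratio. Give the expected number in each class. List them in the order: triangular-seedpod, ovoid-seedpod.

1230, 82

Expected counts for N = 1312 under a 15:1 ratio (total parts = 16):
  triangular-seedpod: 1312 × 15/16 = 1230
  ovoid-seedpod: 1312 × 1/16 = 82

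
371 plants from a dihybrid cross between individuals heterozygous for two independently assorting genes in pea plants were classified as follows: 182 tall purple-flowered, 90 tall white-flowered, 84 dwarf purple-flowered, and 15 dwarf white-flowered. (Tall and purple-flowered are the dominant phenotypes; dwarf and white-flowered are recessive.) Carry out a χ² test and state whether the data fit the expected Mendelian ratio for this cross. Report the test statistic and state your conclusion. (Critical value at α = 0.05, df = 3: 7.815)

15.305; not consistent

A dihybrid F₂ with independent assortment and complete dominance at both loci gives a 9:3:3:1 phenotypic ratio.
Under the 9:3:3:1 hypothesis (Σ ratio = 16, N = 371):
  tall purple-flowered: 371 × 9/16 = 208.6875
  tall white-flowered: 371 × 3/16 = 69.5625
  dwarf purple-flowered: 371 × 3/16 = 69.5625
  dwarf white-flowered: 371 × 1/16 = 23.1875
χ² = Σ (O − E)² / E
  tall purple-flowered: (182 − 208.6875)² / 208.6875 = 3.4129
  tall white-flowered: (90 − 69.5625)² / 69.5625 = 6.0045
  dwarf purple-flowered: (84 − 69.5625)² / 69.5625 = 2.9965
  dwarf white-flowered: (15 − 23.1875)² / 23.1875 = 2.8910
χ² = 3.4129 + 6.0045 + 2.9965 + 2.8910 = 15.3049 ≈ 15.305
Degrees of freedom = 4 − 1 = 3; critical value at α = 0.05 is 7.815.
Since 15.305 > 7.815, we reject the null hypothesis — the data do not fit the 9:3:3:1 ratio.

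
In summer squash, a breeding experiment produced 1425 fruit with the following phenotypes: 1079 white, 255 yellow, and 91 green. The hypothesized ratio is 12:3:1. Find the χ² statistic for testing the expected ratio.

The 12:3:1 ratio has 16 parts, so with N = 1425 the expected counts are:
  white: 1425 × 12/16 = 1068.75
  yellow: 1425 × 3/16 = 267.1875
  green: 1425 × 1/16 = 89.0625
χ² = Σ (O − E)² / E
  white: (1079 − 1068.75)² / 1068.75 = 0.0983
  yellow: (255 − 267.1875)² / 267.1875 = 0.5559
  green: (91 − 89.0625)² / 89.0625 = 0.0421
χ² = 0.0983 + 0.5559 + 0.0421 = 0.6963 ≈ 0.696

0.696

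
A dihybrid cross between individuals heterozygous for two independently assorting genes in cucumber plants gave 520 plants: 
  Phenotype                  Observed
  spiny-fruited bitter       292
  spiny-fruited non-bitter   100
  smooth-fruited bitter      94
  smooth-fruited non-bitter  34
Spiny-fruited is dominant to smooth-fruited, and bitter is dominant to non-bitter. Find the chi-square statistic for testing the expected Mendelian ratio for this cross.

0.260

A dihybrid F₂ with independent assortment and complete dominance at both loci gives a 9:3:3:1 phenotypic ratio.
Under the 9:3:3:1 hypothesis (Σ ratio = 16, N = 520):
  spiny-fruited bitter: 520 × 9/16 = 292.5
  spiny-fruited non-bitter: 520 × 3/16 = 97.5
  smooth-fruited bitter: 520 × 3/16 = 97.5
  smooth-fruited non-bitter: 520 × 1/16 = 32.5
χ² = Σ (O − E)² / E
  spiny-fruited bitter: (292 − 292.5)² / 292.5 = 0.0009
  spiny-fruited non-bitter: (100 − 97.5)² / 97.5 = 0.0641
  smooth-fruited bitter: (94 − 97.5)² / 97.5 = 0.1256
  smooth-fruited non-bitter: (34 − 32.5)² / 32.5 = 0.0692
χ² = 0.0009 + 0.0641 + 0.1256 + 0.0692 = 0.2598 ≈ 0.260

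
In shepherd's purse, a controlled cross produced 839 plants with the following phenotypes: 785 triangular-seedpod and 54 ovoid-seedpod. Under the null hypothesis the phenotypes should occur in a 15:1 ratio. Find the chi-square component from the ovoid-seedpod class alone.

Under the 15:1 hypothesis (Σ ratio = 16, N = 839):
  triangular-seedpod: 839 × 15/16 = 786.5625
  ovoid-seedpod: 839 × 1/16 = 52.4375
Contribution of ovoid-seedpod: (54 − 52.4375)² / 52.4375 = 0.0466

0.047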